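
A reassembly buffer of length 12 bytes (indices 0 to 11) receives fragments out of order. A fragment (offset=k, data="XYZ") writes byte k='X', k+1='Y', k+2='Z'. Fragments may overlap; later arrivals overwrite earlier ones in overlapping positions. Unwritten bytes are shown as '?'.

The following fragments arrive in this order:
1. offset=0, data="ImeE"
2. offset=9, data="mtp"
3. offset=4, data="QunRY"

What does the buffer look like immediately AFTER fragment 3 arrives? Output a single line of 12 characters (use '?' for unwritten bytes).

Answer: ImeEQunRYmtp

Derivation:
Fragment 1: offset=0 data="ImeE" -> buffer=ImeE????????
Fragment 2: offset=9 data="mtp" -> buffer=ImeE?????mtp
Fragment 3: offset=4 data="QunRY" -> buffer=ImeEQunRYmtp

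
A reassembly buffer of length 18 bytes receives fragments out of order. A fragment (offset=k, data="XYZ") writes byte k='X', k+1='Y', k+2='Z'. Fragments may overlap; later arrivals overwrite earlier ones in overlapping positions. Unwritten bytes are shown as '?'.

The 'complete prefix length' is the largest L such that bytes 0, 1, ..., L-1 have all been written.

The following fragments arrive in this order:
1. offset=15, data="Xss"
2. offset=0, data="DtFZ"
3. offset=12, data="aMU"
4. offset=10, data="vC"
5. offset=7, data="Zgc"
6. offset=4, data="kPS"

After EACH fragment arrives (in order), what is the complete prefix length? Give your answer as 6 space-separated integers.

Fragment 1: offset=15 data="Xss" -> buffer=???????????????Xss -> prefix_len=0
Fragment 2: offset=0 data="DtFZ" -> buffer=DtFZ???????????Xss -> prefix_len=4
Fragment 3: offset=12 data="aMU" -> buffer=DtFZ????????aMUXss -> prefix_len=4
Fragment 4: offset=10 data="vC" -> buffer=DtFZ??????vCaMUXss -> prefix_len=4
Fragment 5: offset=7 data="Zgc" -> buffer=DtFZ???ZgcvCaMUXss -> prefix_len=4
Fragment 6: offset=4 data="kPS" -> buffer=DtFZkPSZgcvCaMUXss -> prefix_len=18

Answer: 0 4 4 4 4 18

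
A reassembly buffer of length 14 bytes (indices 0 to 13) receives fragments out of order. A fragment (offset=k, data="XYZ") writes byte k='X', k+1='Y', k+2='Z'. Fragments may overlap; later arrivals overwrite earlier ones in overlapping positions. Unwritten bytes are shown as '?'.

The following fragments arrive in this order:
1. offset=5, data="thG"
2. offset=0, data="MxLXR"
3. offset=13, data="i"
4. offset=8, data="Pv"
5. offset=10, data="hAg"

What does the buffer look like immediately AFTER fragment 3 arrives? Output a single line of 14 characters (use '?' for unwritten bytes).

Answer: MxLXRthG?????i

Derivation:
Fragment 1: offset=5 data="thG" -> buffer=?????thG??????
Fragment 2: offset=0 data="MxLXR" -> buffer=MxLXRthG??????
Fragment 3: offset=13 data="i" -> buffer=MxLXRthG?????i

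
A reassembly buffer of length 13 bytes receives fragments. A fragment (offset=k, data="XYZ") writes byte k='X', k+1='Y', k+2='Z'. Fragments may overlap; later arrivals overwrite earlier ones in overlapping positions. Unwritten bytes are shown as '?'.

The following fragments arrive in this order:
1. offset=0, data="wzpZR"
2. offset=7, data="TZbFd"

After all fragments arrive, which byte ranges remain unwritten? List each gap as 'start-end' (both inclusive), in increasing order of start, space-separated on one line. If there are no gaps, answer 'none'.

Fragment 1: offset=0 len=5
Fragment 2: offset=7 len=5
Gaps: 5-6 12-12

Answer: 5-6 12-12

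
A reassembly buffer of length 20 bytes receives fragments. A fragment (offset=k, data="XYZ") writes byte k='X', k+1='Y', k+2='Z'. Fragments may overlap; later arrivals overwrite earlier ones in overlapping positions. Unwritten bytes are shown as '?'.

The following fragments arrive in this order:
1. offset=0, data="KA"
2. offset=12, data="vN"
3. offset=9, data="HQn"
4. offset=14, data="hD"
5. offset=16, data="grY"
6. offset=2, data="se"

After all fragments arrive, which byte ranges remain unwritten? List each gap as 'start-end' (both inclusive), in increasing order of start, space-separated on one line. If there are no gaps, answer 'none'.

Answer: 4-8 19-19

Derivation:
Fragment 1: offset=0 len=2
Fragment 2: offset=12 len=2
Fragment 3: offset=9 len=3
Fragment 4: offset=14 len=2
Fragment 5: offset=16 len=3
Fragment 6: offset=2 len=2
Gaps: 4-8 19-19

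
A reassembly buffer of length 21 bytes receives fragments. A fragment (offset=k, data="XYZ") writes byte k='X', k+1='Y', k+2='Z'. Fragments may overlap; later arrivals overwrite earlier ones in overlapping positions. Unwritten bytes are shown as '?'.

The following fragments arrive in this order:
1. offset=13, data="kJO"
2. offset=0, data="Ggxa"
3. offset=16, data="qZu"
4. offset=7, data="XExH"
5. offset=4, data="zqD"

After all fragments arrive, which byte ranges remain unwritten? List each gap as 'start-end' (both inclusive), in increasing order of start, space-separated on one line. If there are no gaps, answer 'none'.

Fragment 1: offset=13 len=3
Fragment 2: offset=0 len=4
Fragment 3: offset=16 len=3
Fragment 4: offset=7 len=4
Fragment 5: offset=4 len=3
Gaps: 11-12 19-20

Answer: 11-12 19-20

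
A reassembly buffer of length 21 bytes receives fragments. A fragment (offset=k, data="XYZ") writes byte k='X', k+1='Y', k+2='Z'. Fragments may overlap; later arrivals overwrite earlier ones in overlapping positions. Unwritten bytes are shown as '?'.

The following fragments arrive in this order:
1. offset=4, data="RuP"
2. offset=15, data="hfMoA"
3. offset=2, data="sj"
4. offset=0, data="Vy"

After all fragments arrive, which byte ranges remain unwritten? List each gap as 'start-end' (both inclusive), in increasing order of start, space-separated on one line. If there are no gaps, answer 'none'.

Answer: 7-14 20-20

Derivation:
Fragment 1: offset=4 len=3
Fragment 2: offset=15 len=5
Fragment 3: offset=2 len=2
Fragment 4: offset=0 len=2
Gaps: 7-14 20-20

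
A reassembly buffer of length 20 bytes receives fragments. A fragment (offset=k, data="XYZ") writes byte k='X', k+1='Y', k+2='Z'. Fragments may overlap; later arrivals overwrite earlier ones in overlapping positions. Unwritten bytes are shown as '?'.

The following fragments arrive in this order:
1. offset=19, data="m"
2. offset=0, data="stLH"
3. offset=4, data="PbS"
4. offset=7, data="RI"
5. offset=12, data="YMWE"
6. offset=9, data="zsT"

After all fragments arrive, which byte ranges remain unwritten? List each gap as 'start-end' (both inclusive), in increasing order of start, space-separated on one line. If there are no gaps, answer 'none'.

Fragment 1: offset=19 len=1
Fragment 2: offset=0 len=4
Fragment 3: offset=4 len=3
Fragment 4: offset=7 len=2
Fragment 5: offset=12 len=4
Fragment 6: offset=9 len=3
Gaps: 16-18

Answer: 16-18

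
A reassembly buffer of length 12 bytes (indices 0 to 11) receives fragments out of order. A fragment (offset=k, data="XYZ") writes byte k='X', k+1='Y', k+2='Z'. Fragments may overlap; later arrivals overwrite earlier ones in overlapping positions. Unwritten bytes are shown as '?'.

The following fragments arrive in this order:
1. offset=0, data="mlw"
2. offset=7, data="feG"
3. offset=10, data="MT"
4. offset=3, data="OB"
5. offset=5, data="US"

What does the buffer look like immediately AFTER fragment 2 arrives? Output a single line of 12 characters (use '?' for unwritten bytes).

Answer: mlw????feG??

Derivation:
Fragment 1: offset=0 data="mlw" -> buffer=mlw?????????
Fragment 2: offset=7 data="feG" -> buffer=mlw????feG??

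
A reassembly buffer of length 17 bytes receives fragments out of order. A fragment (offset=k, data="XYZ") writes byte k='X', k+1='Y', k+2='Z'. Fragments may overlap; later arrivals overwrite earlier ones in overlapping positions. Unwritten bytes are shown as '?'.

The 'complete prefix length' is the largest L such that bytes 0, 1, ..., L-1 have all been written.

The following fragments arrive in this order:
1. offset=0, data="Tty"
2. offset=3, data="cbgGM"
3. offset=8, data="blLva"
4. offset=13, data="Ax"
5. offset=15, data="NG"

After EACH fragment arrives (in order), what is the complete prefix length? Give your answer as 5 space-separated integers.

Answer: 3 8 13 15 17

Derivation:
Fragment 1: offset=0 data="Tty" -> buffer=Tty?????????????? -> prefix_len=3
Fragment 2: offset=3 data="cbgGM" -> buffer=TtycbgGM????????? -> prefix_len=8
Fragment 3: offset=8 data="blLva" -> buffer=TtycbgGMblLva???? -> prefix_len=13
Fragment 4: offset=13 data="Ax" -> buffer=TtycbgGMblLvaAx?? -> prefix_len=15
Fragment 5: offset=15 data="NG" -> buffer=TtycbgGMblLvaAxNG -> prefix_len=17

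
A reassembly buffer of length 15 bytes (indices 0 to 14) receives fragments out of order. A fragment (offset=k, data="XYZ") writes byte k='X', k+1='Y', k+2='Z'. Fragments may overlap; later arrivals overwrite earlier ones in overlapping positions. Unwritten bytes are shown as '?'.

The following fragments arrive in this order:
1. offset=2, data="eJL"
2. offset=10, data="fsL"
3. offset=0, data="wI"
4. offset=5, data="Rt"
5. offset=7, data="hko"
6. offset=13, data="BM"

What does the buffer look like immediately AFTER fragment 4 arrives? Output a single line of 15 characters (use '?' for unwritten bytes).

Fragment 1: offset=2 data="eJL" -> buffer=??eJL??????????
Fragment 2: offset=10 data="fsL" -> buffer=??eJL?????fsL??
Fragment 3: offset=0 data="wI" -> buffer=wIeJL?????fsL??
Fragment 4: offset=5 data="Rt" -> buffer=wIeJLRt???fsL??

Answer: wIeJLRt???fsL??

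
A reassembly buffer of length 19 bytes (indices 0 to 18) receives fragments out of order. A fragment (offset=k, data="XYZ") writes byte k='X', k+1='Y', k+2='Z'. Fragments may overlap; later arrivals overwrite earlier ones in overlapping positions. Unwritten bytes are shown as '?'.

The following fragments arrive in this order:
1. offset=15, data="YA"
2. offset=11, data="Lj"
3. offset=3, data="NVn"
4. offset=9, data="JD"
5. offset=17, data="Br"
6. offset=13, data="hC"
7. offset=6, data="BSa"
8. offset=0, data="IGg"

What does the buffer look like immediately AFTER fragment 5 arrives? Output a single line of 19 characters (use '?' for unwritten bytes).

Fragment 1: offset=15 data="YA" -> buffer=???????????????YA??
Fragment 2: offset=11 data="Lj" -> buffer=???????????Lj??YA??
Fragment 3: offset=3 data="NVn" -> buffer=???NVn?????Lj??YA??
Fragment 4: offset=9 data="JD" -> buffer=???NVn???JDLj??YA??
Fragment 5: offset=17 data="Br" -> buffer=???NVn???JDLj??YABr

Answer: ???NVn???JDLj??YABr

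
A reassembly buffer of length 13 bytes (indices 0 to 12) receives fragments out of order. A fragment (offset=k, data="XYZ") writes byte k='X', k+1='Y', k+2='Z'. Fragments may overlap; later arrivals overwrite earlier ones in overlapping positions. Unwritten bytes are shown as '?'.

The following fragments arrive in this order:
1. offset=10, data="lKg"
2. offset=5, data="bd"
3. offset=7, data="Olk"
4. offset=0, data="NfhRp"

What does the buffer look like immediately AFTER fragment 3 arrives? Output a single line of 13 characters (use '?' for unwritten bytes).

Answer: ?????bdOlklKg

Derivation:
Fragment 1: offset=10 data="lKg" -> buffer=??????????lKg
Fragment 2: offset=5 data="bd" -> buffer=?????bd???lKg
Fragment 3: offset=7 data="Olk" -> buffer=?????bdOlklKg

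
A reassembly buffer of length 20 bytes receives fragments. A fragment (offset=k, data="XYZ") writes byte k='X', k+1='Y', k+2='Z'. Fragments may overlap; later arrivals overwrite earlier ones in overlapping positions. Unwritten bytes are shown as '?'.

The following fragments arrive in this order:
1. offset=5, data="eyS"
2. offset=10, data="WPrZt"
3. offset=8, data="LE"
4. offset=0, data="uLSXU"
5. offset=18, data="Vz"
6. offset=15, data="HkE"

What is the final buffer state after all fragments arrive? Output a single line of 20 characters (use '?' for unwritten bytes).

Fragment 1: offset=5 data="eyS" -> buffer=?????eyS????????????
Fragment 2: offset=10 data="WPrZt" -> buffer=?????eyS??WPrZt?????
Fragment 3: offset=8 data="LE" -> buffer=?????eySLEWPrZt?????
Fragment 4: offset=0 data="uLSXU" -> buffer=uLSXUeySLEWPrZt?????
Fragment 5: offset=18 data="Vz" -> buffer=uLSXUeySLEWPrZt???Vz
Fragment 6: offset=15 data="HkE" -> buffer=uLSXUeySLEWPrZtHkEVz

Answer: uLSXUeySLEWPrZtHkEVz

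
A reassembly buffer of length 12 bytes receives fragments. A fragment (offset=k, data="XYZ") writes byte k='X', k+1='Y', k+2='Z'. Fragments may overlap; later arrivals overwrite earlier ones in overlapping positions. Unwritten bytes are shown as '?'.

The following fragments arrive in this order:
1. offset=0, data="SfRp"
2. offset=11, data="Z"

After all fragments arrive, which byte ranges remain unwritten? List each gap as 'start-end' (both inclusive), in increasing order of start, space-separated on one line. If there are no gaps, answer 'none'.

Fragment 1: offset=0 len=4
Fragment 2: offset=11 len=1
Gaps: 4-10

Answer: 4-10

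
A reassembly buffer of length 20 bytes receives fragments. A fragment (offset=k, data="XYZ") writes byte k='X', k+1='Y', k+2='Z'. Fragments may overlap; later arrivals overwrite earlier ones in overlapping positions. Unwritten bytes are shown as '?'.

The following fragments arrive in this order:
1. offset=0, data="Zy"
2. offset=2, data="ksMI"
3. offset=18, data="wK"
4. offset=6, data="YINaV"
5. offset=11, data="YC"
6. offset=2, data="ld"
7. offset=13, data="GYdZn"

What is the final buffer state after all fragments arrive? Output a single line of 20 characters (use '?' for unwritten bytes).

Fragment 1: offset=0 data="Zy" -> buffer=Zy??????????????????
Fragment 2: offset=2 data="ksMI" -> buffer=ZyksMI??????????????
Fragment 3: offset=18 data="wK" -> buffer=ZyksMI????????????wK
Fragment 4: offset=6 data="YINaV" -> buffer=ZyksMIYINaV???????wK
Fragment 5: offset=11 data="YC" -> buffer=ZyksMIYINaVYC?????wK
Fragment 6: offset=2 data="ld" -> buffer=ZyldMIYINaVYC?????wK
Fragment 7: offset=13 data="GYdZn" -> buffer=ZyldMIYINaVYCGYdZnwK

Answer: ZyldMIYINaVYCGYdZnwK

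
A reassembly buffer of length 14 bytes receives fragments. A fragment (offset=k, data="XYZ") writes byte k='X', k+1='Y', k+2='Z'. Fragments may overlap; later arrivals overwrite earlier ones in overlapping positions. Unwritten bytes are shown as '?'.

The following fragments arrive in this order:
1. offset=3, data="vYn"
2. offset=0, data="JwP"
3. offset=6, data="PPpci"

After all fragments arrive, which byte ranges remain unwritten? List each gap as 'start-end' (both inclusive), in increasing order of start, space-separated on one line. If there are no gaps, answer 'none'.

Fragment 1: offset=3 len=3
Fragment 2: offset=0 len=3
Fragment 3: offset=6 len=5
Gaps: 11-13

Answer: 11-13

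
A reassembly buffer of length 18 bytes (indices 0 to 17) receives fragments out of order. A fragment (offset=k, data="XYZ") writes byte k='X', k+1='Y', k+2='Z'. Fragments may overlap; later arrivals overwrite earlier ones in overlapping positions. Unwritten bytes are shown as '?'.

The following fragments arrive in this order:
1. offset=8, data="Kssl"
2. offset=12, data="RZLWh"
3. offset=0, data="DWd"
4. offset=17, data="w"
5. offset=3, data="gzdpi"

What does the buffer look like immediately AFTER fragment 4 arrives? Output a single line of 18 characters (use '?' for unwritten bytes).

Fragment 1: offset=8 data="Kssl" -> buffer=????????Kssl??????
Fragment 2: offset=12 data="RZLWh" -> buffer=????????KsslRZLWh?
Fragment 3: offset=0 data="DWd" -> buffer=DWd?????KsslRZLWh?
Fragment 4: offset=17 data="w" -> buffer=DWd?????KsslRZLWhw

Answer: DWd?????KsslRZLWhw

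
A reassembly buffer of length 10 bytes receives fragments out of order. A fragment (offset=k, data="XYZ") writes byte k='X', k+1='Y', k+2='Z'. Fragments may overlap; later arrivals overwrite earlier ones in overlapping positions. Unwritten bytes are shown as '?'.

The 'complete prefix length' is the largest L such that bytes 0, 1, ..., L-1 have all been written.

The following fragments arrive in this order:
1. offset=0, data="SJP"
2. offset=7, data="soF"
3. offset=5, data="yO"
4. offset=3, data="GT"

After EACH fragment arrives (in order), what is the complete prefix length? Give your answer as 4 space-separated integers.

Fragment 1: offset=0 data="SJP" -> buffer=SJP??????? -> prefix_len=3
Fragment 2: offset=7 data="soF" -> buffer=SJP????soF -> prefix_len=3
Fragment 3: offset=5 data="yO" -> buffer=SJP??yOsoF -> prefix_len=3
Fragment 4: offset=3 data="GT" -> buffer=SJPGTyOsoF -> prefix_len=10

Answer: 3 3 3 10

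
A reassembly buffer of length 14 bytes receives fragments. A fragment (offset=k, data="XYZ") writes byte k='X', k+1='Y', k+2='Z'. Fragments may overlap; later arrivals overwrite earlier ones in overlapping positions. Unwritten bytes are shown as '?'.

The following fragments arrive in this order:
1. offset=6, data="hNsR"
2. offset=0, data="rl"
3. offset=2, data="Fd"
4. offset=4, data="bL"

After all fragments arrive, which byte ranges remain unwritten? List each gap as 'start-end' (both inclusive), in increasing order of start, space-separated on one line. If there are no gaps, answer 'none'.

Answer: 10-13

Derivation:
Fragment 1: offset=6 len=4
Fragment 2: offset=0 len=2
Fragment 3: offset=2 len=2
Fragment 4: offset=4 len=2
Gaps: 10-13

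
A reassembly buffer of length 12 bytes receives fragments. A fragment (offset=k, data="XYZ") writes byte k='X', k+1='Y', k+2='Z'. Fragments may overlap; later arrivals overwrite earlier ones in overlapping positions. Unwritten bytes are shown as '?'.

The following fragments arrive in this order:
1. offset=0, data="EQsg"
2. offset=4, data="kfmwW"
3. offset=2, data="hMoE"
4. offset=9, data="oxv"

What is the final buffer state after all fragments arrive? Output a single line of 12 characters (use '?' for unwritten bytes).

Answer: EQhMoEmwWoxv

Derivation:
Fragment 1: offset=0 data="EQsg" -> buffer=EQsg????????
Fragment 2: offset=4 data="kfmwW" -> buffer=EQsgkfmwW???
Fragment 3: offset=2 data="hMoE" -> buffer=EQhMoEmwW???
Fragment 4: offset=9 data="oxv" -> buffer=EQhMoEmwWoxv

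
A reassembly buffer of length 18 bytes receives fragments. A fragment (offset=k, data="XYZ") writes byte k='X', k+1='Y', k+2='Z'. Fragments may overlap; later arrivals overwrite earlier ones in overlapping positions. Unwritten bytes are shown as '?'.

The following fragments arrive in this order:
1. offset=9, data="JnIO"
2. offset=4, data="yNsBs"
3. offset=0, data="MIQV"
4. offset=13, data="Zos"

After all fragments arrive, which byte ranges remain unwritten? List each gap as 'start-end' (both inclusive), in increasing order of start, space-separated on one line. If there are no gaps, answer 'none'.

Answer: 16-17

Derivation:
Fragment 1: offset=9 len=4
Fragment 2: offset=4 len=5
Fragment 3: offset=0 len=4
Fragment 4: offset=13 len=3
Gaps: 16-17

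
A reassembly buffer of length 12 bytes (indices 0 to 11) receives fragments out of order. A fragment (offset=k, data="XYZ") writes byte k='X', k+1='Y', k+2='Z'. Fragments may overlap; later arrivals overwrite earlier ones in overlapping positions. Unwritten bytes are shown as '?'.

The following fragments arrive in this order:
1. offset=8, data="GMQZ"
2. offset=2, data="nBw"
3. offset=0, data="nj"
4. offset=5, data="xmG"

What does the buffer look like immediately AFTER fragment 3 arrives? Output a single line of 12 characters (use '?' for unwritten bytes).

Answer: njnBw???GMQZ

Derivation:
Fragment 1: offset=8 data="GMQZ" -> buffer=????????GMQZ
Fragment 2: offset=2 data="nBw" -> buffer=??nBw???GMQZ
Fragment 3: offset=0 data="nj" -> buffer=njnBw???GMQZ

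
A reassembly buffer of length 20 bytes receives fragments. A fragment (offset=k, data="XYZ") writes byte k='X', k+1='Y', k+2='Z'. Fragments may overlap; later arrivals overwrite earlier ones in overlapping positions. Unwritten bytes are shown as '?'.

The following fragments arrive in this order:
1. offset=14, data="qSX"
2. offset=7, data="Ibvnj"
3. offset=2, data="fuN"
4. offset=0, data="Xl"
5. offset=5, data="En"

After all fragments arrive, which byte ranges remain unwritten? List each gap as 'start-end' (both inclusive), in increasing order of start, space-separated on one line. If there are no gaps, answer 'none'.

Fragment 1: offset=14 len=3
Fragment 2: offset=7 len=5
Fragment 3: offset=2 len=3
Fragment 4: offset=0 len=2
Fragment 5: offset=5 len=2
Gaps: 12-13 17-19

Answer: 12-13 17-19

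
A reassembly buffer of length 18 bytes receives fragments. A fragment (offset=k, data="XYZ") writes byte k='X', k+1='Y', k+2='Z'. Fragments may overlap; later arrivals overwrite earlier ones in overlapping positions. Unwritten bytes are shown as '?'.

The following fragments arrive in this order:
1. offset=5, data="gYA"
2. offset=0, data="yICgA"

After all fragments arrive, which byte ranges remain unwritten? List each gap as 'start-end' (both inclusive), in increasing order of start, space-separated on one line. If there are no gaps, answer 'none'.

Fragment 1: offset=5 len=3
Fragment 2: offset=0 len=5
Gaps: 8-17

Answer: 8-17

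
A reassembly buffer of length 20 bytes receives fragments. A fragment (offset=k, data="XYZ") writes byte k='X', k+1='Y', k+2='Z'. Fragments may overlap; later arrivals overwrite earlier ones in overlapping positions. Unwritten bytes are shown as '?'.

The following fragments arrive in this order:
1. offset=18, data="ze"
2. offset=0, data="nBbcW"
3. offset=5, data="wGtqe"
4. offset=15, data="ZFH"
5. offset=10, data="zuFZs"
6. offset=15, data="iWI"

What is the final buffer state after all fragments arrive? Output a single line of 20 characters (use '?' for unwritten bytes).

Answer: nBbcWwGtqezuFZsiWIze

Derivation:
Fragment 1: offset=18 data="ze" -> buffer=??????????????????ze
Fragment 2: offset=0 data="nBbcW" -> buffer=nBbcW?????????????ze
Fragment 3: offset=5 data="wGtqe" -> buffer=nBbcWwGtqe????????ze
Fragment 4: offset=15 data="ZFH" -> buffer=nBbcWwGtqe?????ZFHze
Fragment 5: offset=10 data="zuFZs" -> buffer=nBbcWwGtqezuFZsZFHze
Fragment 6: offset=15 data="iWI" -> buffer=nBbcWwGtqezuFZsiWIze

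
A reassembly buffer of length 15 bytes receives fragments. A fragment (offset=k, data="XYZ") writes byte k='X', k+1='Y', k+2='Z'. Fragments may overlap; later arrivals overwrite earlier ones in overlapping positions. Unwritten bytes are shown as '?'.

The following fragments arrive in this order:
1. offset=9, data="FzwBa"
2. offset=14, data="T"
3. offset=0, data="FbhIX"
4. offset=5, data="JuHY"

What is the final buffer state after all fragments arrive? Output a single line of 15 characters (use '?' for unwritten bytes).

Answer: FbhIXJuHYFzwBaT

Derivation:
Fragment 1: offset=9 data="FzwBa" -> buffer=?????????FzwBa?
Fragment 2: offset=14 data="T" -> buffer=?????????FzwBaT
Fragment 3: offset=0 data="FbhIX" -> buffer=FbhIX????FzwBaT
Fragment 4: offset=5 data="JuHY" -> buffer=FbhIXJuHYFzwBaT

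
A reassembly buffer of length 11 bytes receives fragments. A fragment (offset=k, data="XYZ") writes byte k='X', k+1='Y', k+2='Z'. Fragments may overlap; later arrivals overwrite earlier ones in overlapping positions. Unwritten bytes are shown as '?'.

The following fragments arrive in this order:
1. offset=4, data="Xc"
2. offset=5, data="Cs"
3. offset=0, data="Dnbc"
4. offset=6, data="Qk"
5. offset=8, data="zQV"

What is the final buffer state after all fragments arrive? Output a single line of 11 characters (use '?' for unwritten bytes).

Answer: DnbcXCQkzQV

Derivation:
Fragment 1: offset=4 data="Xc" -> buffer=????Xc?????
Fragment 2: offset=5 data="Cs" -> buffer=????XCs????
Fragment 3: offset=0 data="Dnbc" -> buffer=DnbcXCs????
Fragment 4: offset=6 data="Qk" -> buffer=DnbcXCQk???
Fragment 5: offset=8 data="zQV" -> buffer=DnbcXCQkzQV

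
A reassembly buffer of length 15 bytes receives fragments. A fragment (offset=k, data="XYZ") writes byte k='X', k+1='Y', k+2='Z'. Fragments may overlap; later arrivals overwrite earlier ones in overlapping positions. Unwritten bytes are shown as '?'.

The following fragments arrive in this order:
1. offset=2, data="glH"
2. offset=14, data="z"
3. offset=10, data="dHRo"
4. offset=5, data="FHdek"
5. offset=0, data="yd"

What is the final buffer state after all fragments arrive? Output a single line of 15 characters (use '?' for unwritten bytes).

Fragment 1: offset=2 data="glH" -> buffer=??glH??????????
Fragment 2: offset=14 data="z" -> buffer=??glH?????????z
Fragment 3: offset=10 data="dHRo" -> buffer=??glH?????dHRoz
Fragment 4: offset=5 data="FHdek" -> buffer=??glHFHdekdHRoz
Fragment 5: offset=0 data="yd" -> buffer=ydglHFHdekdHRoz

Answer: ydglHFHdekdHRoz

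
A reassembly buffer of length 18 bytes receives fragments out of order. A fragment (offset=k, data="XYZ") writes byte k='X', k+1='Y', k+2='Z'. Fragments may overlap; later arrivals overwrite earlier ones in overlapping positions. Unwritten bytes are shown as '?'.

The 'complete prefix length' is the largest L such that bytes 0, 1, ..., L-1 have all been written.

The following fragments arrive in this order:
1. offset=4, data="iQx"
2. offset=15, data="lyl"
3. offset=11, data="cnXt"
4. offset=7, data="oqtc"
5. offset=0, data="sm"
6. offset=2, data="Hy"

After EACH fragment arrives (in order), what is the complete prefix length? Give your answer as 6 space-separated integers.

Answer: 0 0 0 0 2 18

Derivation:
Fragment 1: offset=4 data="iQx" -> buffer=????iQx??????????? -> prefix_len=0
Fragment 2: offset=15 data="lyl" -> buffer=????iQx????????lyl -> prefix_len=0
Fragment 3: offset=11 data="cnXt" -> buffer=????iQx????cnXtlyl -> prefix_len=0
Fragment 4: offset=7 data="oqtc" -> buffer=????iQxoqtccnXtlyl -> prefix_len=0
Fragment 5: offset=0 data="sm" -> buffer=sm??iQxoqtccnXtlyl -> prefix_len=2
Fragment 6: offset=2 data="Hy" -> buffer=smHyiQxoqtccnXtlyl -> prefix_len=18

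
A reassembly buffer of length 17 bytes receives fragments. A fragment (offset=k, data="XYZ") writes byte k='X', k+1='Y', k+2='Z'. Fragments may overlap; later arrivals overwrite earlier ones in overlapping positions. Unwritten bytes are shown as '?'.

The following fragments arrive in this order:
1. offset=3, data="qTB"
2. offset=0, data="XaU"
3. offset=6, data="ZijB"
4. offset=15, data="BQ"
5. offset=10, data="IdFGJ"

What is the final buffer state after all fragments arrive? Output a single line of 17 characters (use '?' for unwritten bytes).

Fragment 1: offset=3 data="qTB" -> buffer=???qTB???????????
Fragment 2: offset=0 data="XaU" -> buffer=XaUqTB???????????
Fragment 3: offset=6 data="ZijB" -> buffer=XaUqTBZijB???????
Fragment 4: offset=15 data="BQ" -> buffer=XaUqTBZijB?????BQ
Fragment 5: offset=10 data="IdFGJ" -> buffer=XaUqTBZijBIdFGJBQ

Answer: XaUqTBZijBIdFGJBQ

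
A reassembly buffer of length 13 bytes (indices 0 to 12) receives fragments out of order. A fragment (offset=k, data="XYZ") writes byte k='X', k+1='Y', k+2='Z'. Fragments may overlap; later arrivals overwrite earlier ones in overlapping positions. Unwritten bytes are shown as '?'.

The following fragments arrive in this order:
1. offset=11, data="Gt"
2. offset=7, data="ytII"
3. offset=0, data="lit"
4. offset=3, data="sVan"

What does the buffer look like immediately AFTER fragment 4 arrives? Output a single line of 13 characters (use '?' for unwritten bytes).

Fragment 1: offset=11 data="Gt" -> buffer=???????????Gt
Fragment 2: offset=7 data="ytII" -> buffer=???????ytIIGt
Fragment 3: offset=0 data="lit" -> buffer=lit????ytIIGt
Fragment 4: offset=3 data="sVan" -> buffer=litsVanytIIGt

Answer: litsVanytIIGt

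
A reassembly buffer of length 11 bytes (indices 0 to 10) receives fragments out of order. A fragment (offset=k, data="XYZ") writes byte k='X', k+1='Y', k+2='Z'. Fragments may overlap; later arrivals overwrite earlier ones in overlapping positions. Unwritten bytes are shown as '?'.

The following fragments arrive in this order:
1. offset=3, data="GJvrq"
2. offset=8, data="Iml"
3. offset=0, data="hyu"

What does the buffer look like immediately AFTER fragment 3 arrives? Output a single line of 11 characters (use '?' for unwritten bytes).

Fragment 1: offset=3 data="GJvrq" -> buffer=???GJvrq???
Fragment 2: offset=8 data="Iml" -> buffer=???GJvrqIml
Fragment 3: offset=0 data="hyu" -> buffer=hyuGJvrqIml

Answer: hyuGJvrqIml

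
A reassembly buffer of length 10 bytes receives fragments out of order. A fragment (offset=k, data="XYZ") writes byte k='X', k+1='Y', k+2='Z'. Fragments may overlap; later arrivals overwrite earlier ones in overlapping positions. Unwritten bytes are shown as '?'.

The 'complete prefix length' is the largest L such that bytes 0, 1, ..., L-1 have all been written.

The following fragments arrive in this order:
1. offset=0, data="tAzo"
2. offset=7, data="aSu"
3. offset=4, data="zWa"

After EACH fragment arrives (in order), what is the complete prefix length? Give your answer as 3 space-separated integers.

Answer: 4 4 10

Derivation:
Fragment 1: offset=0 data="tAzo" -> buffer=tAzo?????? -> prefix_len=4
Fragment 2: offset=7 data="aSu" -> buffer=tAzo???aSu -> prefix_len=4
Fragment 3: offset=4 data="zWa" -> buffer=tAzozWaaSu -> prefix_len=10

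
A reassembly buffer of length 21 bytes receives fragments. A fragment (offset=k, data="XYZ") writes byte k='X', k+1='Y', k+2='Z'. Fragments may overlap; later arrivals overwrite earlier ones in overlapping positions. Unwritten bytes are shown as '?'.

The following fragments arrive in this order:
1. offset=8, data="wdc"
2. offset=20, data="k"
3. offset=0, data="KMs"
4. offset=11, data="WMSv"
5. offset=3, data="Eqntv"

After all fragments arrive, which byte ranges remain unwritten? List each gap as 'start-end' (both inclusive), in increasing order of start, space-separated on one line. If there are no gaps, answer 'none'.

Answer: 15-19

Derivation:
Fragment 1: offset=8 len=3
Fragment 2: offset=20 len=1
Fragment 3: offset=0 len=3
Fragment 4: offset=11 len=4
Fragment 5: offset=3 len=5
Gaps: 15-19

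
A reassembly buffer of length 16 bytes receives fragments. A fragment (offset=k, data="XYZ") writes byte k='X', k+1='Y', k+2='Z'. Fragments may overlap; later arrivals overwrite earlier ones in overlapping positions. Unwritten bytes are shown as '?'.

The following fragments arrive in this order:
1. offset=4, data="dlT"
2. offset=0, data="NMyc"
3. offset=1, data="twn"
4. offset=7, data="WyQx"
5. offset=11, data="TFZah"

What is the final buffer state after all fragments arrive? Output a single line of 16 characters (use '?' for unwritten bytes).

Fragment 1: offset=4 data="dlT" -> buffer=????dlT?????????
Fragment 2: offset=0 data="NMyc" -> buffer=NMycdlT?????????
Fragment 3: offset=1 data="twn" -> buffer=NtwndlT?????????
Fragment 4: offset=7 data="WyQx" -> buffer=NtwndlTWyQx?????
Fragment 5: offset=11 data="TFZah" -> buffer=NtwndlTWyQxTFZah

Answer: NtwndlTWyQxTFZah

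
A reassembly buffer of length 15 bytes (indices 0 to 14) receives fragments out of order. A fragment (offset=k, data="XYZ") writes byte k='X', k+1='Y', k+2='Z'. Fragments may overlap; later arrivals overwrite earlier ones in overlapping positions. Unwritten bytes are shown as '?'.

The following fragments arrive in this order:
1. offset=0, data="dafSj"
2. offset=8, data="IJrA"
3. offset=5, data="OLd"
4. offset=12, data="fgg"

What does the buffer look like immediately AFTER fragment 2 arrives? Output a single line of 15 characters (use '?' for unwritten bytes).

Fragment 1: offset=0 data="dafSj" -> buffer=dafSj??????????
Fragment 2: offset=8 data="IJrA" -> buffer=dafSj???IJrA???

Answer: dafSj???IJrA???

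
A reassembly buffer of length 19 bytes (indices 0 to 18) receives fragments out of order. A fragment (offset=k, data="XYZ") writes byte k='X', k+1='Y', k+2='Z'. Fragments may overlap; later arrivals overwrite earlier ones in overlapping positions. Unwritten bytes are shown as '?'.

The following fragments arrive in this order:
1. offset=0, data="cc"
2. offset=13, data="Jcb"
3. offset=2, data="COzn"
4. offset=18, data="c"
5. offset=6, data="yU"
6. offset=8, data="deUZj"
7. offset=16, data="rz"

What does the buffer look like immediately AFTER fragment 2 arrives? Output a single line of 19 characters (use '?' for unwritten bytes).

Answer: cc???????????Jcb???

Derivation:
Fragment 1: offset=0 data="cc" -> buffer=cc?????????????????
Fragment 2: offset=13 data="Jcb" -> buffer=cc???????????Jcb???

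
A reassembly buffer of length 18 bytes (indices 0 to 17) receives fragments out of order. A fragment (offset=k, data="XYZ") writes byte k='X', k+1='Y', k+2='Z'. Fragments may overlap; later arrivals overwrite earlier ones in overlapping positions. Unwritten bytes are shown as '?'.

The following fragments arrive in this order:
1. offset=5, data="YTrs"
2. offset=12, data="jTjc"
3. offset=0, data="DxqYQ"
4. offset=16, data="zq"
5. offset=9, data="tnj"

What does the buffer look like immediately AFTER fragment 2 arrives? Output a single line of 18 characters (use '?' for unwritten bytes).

Fragment 1: offset=5 data="YTrs" -> buffer=?????YTrs?????????
Fragment 2: offset=12 data="jTjc" -> buffer=?????YTrs???jTjc??

Answer: ?????YTrs???jTjc??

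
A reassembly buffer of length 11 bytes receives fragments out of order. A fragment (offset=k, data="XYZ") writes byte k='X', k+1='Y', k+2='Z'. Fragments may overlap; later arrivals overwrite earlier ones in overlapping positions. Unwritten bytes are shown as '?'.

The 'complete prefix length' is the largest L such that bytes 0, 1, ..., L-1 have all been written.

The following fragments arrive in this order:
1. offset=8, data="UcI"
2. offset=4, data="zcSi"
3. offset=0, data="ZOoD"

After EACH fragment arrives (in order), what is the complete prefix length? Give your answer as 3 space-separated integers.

Answer: 0 0 11

Derivation:
Fragment 1: offset=8 data="UcI" -> buffer=????????UcI -> prefix_len=0
Fragment 2: offset=4 data="zcSi" -> buffer=????zcSiUcI -> prefix_len=0
Fragment 3: offset=0 data="ZOoD" -> buffer=ZOoDzcSiUcI -> prefix_len=11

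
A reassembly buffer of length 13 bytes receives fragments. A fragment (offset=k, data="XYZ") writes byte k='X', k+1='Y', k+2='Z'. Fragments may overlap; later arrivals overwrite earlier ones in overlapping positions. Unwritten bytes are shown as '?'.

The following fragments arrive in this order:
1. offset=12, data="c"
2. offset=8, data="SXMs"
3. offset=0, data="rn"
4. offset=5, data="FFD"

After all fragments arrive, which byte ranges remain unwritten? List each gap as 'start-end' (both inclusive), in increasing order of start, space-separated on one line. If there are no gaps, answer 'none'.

Answer: 2-4

Derivation:
Fragment 1: offset=12 len=1
Fragment 2: offset=8 len=4
Fragment 3: offset=0 len=2
Fragment 4: offset=5 len=3
Gaps: 2-4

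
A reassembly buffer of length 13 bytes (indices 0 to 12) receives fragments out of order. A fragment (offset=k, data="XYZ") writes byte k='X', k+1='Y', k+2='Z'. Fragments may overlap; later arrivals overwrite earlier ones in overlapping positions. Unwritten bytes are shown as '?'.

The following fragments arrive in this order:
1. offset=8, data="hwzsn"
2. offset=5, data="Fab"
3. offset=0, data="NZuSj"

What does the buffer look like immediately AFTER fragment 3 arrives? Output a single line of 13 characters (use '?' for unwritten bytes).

Answer: NZuSjFabhwzsn

Derivation:
Fragment 1: offset=8 data="hwzsn" -> buffer=????????hwzsn
Fragment 2: offset=5 data="Fab" -> buffer=?????Fabhwzsn
Fragment 3: offset=0 data="NZuSj" -> buffer=NZuSjFabhwzsn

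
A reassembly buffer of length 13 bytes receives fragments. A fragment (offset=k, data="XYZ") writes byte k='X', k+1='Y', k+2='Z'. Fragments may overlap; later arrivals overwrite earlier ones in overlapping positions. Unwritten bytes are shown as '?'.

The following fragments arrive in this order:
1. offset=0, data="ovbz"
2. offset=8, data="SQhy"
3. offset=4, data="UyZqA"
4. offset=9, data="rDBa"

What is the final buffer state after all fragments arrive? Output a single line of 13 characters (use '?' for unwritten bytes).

Fragment 1: offset=0 data="ovbz" -> buffer=ovbz?????????
Fragment 2: offset=8 data="SQhy" -> buffer=ovbz????SQhy?
Fragment 3: offset=4 data="UyZqA" -> buffer=ovbzUyZqAQhy?
Fragment 4: offset=9 data="rDBa" -> buffer=ovbzUyZqArDBa

Answer: ovbzUyZqArDBa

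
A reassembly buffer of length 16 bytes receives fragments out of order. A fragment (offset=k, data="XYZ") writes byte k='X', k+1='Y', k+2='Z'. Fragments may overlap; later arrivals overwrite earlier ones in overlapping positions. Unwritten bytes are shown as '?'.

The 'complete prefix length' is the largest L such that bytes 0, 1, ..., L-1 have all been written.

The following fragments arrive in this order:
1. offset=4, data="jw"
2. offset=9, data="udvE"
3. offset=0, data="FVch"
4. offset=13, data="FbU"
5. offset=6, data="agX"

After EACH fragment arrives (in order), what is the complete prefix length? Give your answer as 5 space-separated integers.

Answer: 0 0 6 6 16

Derivation:
Fragment 1: offset=4 data="jw" -> buffer=????jw?????????? -> prefix_len=0
Fragment 2: offset=9 data="udvE" -> buffer=????jw???udvE??? -> prefix_len=0
Fragment 3: offset=0 data="FVch" -> buffer=FVchjw???udvE??? -> prefix_len=6
Fragment 4: offset=13 data="FbU" -> buffer=FVchjw???udvEFbU -> prefix_len=6
Fragment 5: offset=6 data="agX" -> buffer=FVchjwagXudvEFbU -> prefix_len=16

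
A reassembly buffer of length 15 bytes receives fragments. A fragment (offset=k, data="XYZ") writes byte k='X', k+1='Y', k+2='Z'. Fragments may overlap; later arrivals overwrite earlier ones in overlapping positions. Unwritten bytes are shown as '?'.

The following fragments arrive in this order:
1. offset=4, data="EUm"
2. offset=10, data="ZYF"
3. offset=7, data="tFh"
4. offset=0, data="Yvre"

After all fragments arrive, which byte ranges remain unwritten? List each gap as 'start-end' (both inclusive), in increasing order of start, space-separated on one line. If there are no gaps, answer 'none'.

Fragment 1: offset=4 len=3
Fragment 2: offset=10 len=3
Fragment 3: offset=7 len=3
Fragment 4: offset=0 len=4
Gaps: 13-14

Answer: 13-14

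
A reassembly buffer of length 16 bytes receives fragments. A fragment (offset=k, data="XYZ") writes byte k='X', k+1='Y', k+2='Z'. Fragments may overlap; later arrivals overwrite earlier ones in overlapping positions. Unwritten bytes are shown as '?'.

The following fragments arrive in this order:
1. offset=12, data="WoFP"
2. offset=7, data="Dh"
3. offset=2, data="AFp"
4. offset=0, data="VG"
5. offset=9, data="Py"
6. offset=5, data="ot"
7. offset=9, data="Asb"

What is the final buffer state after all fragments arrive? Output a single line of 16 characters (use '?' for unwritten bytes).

Answer: VGAFpotDhAsbWoFP

Derivation:
Fragment 1: offset=12 data="WoFP" -> buffer=????????????WoFP
Fragment 2: offset=7 data="Dh" -> buffer=???????Dh???WoFP
Fragment 3: offset=2 data="AFp" -> buffer=??AFp??Dh???WoFP
Fragment 4: offset=0 data="VG" -> buffer=VGAFp??Dh???WoFP
Fragment 5: offset=9 data="Py" -> buffer=VGAFp??DhPy?WoFP
Fragment 6: offset=5 data="ot" -> buffer=VGAFpotDhPy?WoFP
Fragment 7: offset=9 data="Asb" -> buffer=VGAFpotDhAsbWoFP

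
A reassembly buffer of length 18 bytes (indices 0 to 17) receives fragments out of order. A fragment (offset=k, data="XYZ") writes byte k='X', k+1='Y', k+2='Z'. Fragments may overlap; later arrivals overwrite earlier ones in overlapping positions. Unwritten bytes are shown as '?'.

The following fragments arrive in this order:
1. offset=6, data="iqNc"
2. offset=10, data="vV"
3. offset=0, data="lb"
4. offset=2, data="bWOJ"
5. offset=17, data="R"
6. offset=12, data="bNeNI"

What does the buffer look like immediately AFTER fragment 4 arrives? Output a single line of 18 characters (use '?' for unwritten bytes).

Answer: lbbWOJiqNcvV??????

Derivation:
Fragment 1: offset=6 data="iqNc" -> buffer=??????iqNc????????
Fragment 2: offset=10 data="vV" -> buffer=??????iqNcvV??????
Fragment 3: offset=0 data="lb" -> buffer=lb????iqNcvV??????
Fragment 4: offset=2 data="bWOJ" -> buffer=lbbWOJiqNcvV??????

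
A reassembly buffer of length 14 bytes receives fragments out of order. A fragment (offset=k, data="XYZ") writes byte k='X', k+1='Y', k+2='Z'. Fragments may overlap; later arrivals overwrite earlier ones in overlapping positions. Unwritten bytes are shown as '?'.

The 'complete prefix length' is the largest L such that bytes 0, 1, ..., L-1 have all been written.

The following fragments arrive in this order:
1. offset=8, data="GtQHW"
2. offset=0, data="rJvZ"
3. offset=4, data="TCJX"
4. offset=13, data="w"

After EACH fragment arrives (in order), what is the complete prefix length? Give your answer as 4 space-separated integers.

Fragment 1: offset=8 data="GtQHW" -> buffer=????????GtQHW? -> prefix_len=0
Fragment 2: offset=0 data="rJvZ" -> buffer=rJvZ????GtQHW? -> prefix_len=4
Fragment 3: offset=4 data="TCJX" -> buffer=rJvZTCJXGtQHW? -> prefix_len=13
Fragment 4: offset=13 data="w" -> buffer=rJvZTCJXGtQHWw -> prefix_len=14

Answer: 0 4 13 14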